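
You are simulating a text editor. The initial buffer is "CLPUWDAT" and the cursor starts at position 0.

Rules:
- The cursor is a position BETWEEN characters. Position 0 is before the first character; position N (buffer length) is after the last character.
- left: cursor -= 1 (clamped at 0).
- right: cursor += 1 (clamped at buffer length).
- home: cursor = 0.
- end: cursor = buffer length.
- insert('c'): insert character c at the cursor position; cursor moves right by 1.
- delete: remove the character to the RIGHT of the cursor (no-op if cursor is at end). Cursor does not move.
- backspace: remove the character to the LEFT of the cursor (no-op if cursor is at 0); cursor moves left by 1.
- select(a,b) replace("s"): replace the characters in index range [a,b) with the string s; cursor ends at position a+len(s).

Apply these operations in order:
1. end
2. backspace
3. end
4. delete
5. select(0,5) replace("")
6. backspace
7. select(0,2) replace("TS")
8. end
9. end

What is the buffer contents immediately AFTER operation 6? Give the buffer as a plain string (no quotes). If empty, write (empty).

After op 1 (end): buf='CLPUWDAT' cursor=8
After op 2 (backspace): buf='CLPUWDA' cursor=7
After op 3 (end): buf='CLPUWDA' cursor=7
After op 4 (delete): buf='CLPUWDA' cursor=7
After op 5 (select(0,5) replace("")): buf='DA' cursor=0
After op 6 (backspace): buf='DA' cursor=0

Answer: DA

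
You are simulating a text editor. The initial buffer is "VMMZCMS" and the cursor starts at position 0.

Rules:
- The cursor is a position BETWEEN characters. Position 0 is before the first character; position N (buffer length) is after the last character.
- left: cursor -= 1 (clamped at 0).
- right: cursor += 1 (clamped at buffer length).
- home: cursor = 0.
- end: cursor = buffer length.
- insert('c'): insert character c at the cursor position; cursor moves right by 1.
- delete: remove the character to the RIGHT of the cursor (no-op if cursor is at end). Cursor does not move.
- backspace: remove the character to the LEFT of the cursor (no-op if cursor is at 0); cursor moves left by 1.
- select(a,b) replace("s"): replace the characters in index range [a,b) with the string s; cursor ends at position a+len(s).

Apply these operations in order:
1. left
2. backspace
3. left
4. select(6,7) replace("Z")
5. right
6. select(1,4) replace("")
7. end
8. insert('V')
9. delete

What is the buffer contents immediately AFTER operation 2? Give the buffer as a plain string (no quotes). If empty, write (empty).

Answer: VMMZCMS

Derivation:
After op 1 (left): buf='VMMZCMS' cursor=0
After op 2 (backspace): buf='VMMZCMS' cursor=0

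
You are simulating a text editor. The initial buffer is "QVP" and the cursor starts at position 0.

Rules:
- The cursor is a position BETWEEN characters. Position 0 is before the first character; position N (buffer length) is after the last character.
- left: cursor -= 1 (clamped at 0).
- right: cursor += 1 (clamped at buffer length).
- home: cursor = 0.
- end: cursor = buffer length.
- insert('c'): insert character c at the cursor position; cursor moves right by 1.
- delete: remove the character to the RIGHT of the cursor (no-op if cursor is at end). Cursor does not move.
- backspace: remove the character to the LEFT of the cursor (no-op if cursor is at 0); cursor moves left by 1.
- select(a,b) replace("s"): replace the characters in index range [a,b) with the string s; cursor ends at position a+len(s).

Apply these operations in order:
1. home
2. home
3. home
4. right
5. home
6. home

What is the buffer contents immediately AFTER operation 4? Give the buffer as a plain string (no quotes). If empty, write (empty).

After op 1 (home): buf='QVP' cursor=0
After op 2 (home): buf='QVP' cursor=0
After op 3 (home): buf='QVP' cursor=0
After op 4 (right): buf='QVP' cursor=1

Answer: QVP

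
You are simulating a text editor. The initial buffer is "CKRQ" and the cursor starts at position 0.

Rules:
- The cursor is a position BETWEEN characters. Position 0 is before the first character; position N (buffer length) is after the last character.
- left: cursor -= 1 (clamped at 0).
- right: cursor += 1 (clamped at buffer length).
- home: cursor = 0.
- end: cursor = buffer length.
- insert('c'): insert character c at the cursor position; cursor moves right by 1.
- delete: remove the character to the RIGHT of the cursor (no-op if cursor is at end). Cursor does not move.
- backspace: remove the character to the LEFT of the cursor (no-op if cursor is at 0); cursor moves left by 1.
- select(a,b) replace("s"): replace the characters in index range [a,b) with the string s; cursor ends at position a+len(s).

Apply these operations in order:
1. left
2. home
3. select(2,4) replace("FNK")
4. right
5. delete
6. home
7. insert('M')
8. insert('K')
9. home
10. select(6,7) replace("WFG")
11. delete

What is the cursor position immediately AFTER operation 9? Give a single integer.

After op 1 (left): buf='CKRQ' cursor=0
After op 2 (home): buf='CKRQ' cursor=0
After op 3 (select(2,4) replace("FNK")): buf='CKFNK' cursor=5
After op 4 (right): buf='CKFNK' cursor=5
After op 5 (delete): buf='CKFNK' cursor=5
After op 6 (home): buf='CKFNK' cursor=0
After op 7 (insert('M')): buf='MCKFNK' cursor=1
After op 8 (insert('K')): buf='MKCKFNK' cursor=2
After op 9 (home): buf='MKCKFNK' cursor=0

Answer: 0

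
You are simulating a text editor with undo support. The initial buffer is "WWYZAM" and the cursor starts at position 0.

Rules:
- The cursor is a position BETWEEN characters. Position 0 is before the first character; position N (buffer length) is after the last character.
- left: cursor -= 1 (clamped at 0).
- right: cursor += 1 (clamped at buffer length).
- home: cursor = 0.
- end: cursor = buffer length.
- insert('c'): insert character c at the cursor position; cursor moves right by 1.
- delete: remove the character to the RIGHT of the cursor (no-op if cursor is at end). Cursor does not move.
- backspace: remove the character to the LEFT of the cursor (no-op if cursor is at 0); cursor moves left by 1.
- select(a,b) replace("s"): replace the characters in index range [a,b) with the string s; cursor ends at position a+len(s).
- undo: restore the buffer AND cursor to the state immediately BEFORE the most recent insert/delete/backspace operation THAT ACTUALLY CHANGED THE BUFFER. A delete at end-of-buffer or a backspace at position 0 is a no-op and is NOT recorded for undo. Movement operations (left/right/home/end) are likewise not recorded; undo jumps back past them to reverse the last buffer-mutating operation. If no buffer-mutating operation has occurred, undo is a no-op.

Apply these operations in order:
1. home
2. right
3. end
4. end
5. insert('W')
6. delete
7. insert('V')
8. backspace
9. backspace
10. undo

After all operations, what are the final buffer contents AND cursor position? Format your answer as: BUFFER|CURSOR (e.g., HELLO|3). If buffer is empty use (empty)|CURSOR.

After op 1 (home): buf='WWYZAM' cursor=0
After op 2 (right): buf='WWYZAM' cursor=1
After op 3 (end): buf='WWYZAM' cursor=6
After op 4 (end): buf='WWYZAM' cursor=6
After op 5 (insert('W')): buf='WWYZAMW' cursor=7
After op 6 (delete): buf='WWYZAMW' cursor=7
After op 7 (insert('V')): buf='WWYZAMWV' cursor=8
After op 8 (backspace): buf='WWYZAMW' cursor=7
After op 9 (backspace): buf='WWYZAM' cursor=6
After op 10 (undo): buf='WWYZAMW' cursor=7

Answer: WWYZAMW|7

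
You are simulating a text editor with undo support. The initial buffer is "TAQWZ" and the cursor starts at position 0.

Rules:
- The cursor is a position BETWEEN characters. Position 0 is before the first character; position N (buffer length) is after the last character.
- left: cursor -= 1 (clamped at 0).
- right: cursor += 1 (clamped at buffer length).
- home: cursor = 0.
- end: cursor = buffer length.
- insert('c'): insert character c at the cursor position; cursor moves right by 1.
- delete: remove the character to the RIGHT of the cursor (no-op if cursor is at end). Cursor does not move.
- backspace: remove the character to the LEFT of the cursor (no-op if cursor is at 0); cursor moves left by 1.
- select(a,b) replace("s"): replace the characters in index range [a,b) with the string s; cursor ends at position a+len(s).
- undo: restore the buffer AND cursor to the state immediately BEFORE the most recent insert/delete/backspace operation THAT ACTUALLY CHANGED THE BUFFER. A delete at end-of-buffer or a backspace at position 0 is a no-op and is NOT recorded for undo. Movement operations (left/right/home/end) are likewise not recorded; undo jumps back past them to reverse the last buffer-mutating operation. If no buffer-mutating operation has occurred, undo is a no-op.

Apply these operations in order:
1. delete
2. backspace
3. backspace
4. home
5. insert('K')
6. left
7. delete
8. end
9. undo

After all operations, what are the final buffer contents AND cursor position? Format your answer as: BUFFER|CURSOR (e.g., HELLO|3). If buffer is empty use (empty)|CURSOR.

After op 1 (delete): buf='AQWZ' cursor=0
After op 2 (backspace): buf='AQWZ' cursor=0
After op 3 (backspace): buf='AQWZ' cursor=0
After op 4 (home): buf='AQWZ' cursor=0
After op 5 (insert('K')): buf='KAQWZ' cursor=1
After op 6 (left): buf='KAQWZ' cursor=0
After op 7 (delete): buf='AQWZ' cursor=0
After op 8 (end): buf='AQWZ' cursor=4
After op 9 (undo): buf='KAQWZ' cursor=0

Answer: KAQWZ|0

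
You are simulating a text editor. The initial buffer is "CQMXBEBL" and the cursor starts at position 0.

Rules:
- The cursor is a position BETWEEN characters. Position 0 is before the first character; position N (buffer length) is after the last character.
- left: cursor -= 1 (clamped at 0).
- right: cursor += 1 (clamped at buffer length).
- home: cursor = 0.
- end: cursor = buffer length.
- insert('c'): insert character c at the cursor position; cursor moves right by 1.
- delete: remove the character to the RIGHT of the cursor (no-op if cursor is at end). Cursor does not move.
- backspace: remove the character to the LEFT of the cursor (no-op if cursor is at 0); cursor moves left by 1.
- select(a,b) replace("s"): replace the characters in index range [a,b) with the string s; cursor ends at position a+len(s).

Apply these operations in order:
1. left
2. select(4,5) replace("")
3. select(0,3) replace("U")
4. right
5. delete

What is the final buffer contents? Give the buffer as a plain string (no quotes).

After op 1 (left): buf='CQMXBEBL' cursor=0
After op 2 (select(4,5) replace("")): buf='CQMXEBL' cursor=4
After op 3 (select(0,3) replace("U")): buf='UXEBL' cursor=1
After op 4 (right): buf='UXEBL' cursor=2
After op 5 (delete): buf='UXBL' cursor=2

Answer: UXBL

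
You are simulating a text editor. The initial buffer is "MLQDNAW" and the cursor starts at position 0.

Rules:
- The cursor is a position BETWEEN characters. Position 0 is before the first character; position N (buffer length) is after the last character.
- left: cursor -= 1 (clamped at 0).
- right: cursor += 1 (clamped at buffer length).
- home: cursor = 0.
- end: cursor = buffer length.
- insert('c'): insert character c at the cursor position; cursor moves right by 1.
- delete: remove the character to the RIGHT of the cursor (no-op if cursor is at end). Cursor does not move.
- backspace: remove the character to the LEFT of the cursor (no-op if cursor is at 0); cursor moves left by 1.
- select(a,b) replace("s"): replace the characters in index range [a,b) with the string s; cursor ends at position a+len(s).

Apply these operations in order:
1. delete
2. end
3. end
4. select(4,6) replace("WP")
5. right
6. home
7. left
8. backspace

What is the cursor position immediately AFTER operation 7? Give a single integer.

Answer: 0

Derivation:
After op 1 (delete): buf='LQDNAW' cursor=0
After op 2 (end): buf='LQDNAW' cursor=6
After op 3 (end): buf='LQDNAW' cursor=6
After op 4 (select(4,6) replace("WP")): buf='LQDNWP' cursor=6
After op 5 (right): buf='LQDNWP' cursor=6
After op 6 (home): buf='LQDNWP' cursor=0
After op 7 (left): buf='LQDNWP' cursor=0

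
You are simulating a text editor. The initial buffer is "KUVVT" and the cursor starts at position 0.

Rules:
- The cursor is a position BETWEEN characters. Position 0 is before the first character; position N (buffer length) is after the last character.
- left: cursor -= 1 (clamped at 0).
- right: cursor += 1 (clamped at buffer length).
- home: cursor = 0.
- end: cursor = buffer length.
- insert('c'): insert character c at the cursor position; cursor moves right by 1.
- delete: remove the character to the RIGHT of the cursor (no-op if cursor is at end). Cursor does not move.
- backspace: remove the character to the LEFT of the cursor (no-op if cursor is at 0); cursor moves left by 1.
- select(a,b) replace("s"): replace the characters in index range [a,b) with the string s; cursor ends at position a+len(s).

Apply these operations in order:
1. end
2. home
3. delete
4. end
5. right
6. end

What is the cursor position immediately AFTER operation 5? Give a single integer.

After op 1 (end): buf='KUVVT' cursor=5
After op 2 (home): buf='KUVVT' cursor=0
After op 3 (delete): buf='UVVT' cursor=0
After op 4 (end): buf='UVVT' cursor=4
After op 5 (right): buf='UVVT' cursor=4

Answer: 4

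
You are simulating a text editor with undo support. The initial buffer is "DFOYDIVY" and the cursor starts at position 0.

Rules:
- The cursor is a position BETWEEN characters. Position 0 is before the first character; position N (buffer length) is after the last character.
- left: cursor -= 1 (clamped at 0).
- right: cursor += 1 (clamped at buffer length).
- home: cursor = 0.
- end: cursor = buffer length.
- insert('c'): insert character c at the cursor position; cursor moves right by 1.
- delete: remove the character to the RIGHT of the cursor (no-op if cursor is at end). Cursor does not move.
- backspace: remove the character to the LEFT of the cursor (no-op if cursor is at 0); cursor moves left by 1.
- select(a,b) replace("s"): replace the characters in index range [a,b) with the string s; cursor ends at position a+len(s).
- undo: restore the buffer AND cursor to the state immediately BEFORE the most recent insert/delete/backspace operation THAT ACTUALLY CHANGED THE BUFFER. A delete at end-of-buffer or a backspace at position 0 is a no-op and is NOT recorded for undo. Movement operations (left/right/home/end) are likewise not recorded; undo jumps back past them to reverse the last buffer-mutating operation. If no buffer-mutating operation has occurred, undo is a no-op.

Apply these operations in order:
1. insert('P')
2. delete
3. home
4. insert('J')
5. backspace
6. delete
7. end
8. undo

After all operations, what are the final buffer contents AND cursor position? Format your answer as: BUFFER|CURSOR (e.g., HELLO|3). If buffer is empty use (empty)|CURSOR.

After op 1 (insert('P')): buf='PDFOYDIVY' cursor=1
After op 2 (delete): buf='PFOYDIVY' cursor=1
After op 3 (home): buf='PFOYDIVY' cursor=0
After op 4 (insert('J')): buf='JPFOYDIVY' cursor=1
After op 5 (backspace): buf='PFOYDIVY' cursor=0
After op 6 (delete): buf='FOYDIVY' cursor=0
After op 7 (end): buf='FOYDIVY' cursor=7
After op 8 (undo): buf='PFOYDIVY' cursor=0

Answer: PFOYDIVY|0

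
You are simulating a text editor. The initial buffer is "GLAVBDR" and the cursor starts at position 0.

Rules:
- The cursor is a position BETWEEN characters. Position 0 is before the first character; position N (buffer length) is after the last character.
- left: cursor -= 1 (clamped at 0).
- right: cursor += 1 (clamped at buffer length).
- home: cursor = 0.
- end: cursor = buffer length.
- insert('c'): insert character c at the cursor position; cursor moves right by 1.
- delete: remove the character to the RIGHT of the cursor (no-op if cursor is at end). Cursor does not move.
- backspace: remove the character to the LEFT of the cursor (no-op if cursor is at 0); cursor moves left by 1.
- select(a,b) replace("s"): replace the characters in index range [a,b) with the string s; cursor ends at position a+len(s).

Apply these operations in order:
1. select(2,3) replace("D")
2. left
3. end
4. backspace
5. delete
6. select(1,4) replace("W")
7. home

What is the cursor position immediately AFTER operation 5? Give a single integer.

Answer: 6

Derivation:
After op 1 (select(2,3) replace("D")): buf='GLDVBDR' cursor=3
After op 2 (left): buf='GLDVBDR' cursor=2
After op 3 (end): buf='GLDVBDR' cursor=7
After op 4 (backspace): buf='GLDVBD' cursor=6
After op 5 (delete): buf='GLDVBD' cursor=6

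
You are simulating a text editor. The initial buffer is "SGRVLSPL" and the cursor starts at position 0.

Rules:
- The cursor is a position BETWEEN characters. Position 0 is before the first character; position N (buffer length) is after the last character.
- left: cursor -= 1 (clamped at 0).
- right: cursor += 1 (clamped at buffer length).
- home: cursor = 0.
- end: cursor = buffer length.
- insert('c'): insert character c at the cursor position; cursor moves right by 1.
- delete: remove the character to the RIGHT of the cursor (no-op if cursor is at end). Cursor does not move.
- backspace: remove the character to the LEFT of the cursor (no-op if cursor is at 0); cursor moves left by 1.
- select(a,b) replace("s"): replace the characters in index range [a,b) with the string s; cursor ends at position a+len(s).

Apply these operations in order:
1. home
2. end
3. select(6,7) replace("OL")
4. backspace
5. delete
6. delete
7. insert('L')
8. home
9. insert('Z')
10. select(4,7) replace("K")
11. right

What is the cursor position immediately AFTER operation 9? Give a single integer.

After op 1 (home): buf='SGRVLSPL' cursor=0
After op 2 (end): buf='SGRVLSPL' cursor=8
After op 3 (select(6,7) replace("OL")): buf='SGRVLSOLL' cursor=8
After op 4 (backspace): buf='SGRVLSOL' cursor=7
After op 5 (delete): buf='SGRVLSO' cursor=7
After op 6 (delete): buf='SGRVLSO' cursor=7
After op 7 (insert('L')): buf='SGRVLSOL' cursor=8
After op 8 (home): buf='SGRVLSOL' cursor=0
After op 9 (insert('Z')): buf='ZSGRVLSOL' cursor=1

Answer: 1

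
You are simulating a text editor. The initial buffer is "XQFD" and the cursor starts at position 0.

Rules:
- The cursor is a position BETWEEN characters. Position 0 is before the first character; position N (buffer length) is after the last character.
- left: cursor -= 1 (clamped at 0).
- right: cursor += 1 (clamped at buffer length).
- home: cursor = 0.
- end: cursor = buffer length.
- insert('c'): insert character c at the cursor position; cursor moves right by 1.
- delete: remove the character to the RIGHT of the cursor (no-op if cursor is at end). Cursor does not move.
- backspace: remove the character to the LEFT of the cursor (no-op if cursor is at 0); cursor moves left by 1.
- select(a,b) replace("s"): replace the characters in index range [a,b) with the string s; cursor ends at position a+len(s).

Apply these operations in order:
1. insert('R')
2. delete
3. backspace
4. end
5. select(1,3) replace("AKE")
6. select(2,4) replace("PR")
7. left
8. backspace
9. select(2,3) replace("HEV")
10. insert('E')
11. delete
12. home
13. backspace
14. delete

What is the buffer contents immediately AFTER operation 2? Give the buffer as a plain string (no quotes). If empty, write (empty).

After op 1 (insert('R')): buf='RXQFD' cursor=1
After op 2 (delete): buf='RQFD' cursor=1

Answer: RQFD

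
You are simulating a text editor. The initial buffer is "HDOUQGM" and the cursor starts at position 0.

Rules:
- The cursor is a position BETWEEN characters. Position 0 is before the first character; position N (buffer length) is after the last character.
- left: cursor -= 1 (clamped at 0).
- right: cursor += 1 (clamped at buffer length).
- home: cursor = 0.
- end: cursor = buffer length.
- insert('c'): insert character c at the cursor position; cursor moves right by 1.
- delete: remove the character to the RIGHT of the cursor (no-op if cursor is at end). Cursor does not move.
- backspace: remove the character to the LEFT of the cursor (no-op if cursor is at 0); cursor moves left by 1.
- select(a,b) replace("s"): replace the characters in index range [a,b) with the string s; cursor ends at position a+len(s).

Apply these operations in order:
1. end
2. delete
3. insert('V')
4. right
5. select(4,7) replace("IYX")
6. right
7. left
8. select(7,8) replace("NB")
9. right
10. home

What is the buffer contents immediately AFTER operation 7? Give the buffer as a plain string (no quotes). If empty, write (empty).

After op 1 (end): buf='HDOUQGM' cursor=7
After op 2 (delete): buf='HDOUQGM' cursor=7
After op 3 (insert('V')): buf='HDOUQGMV' cursor=8
After op 4 (right): buf='HDOUQGMV' cursor=8
After op 5 (select(4,7) replace("IYX")): buf='HDOUIYXV' cursor=7
After op 6 (right): buf='HDOUIYXV' cursor=8
After op 7 (left): buf='HDOUIYXV' cursor=7

Answer: HDOUIYXV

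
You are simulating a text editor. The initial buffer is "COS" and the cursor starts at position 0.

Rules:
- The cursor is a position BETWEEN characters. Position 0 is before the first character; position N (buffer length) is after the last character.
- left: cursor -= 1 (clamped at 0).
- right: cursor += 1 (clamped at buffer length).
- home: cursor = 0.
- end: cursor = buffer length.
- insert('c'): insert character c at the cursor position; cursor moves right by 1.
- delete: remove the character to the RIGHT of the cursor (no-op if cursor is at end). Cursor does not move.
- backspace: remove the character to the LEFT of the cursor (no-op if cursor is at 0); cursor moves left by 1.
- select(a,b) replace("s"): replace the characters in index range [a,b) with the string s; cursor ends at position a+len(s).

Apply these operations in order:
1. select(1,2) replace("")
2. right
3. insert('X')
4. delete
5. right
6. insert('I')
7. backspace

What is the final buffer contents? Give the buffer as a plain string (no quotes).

Answer: CSX

Derivation:
After op 1 (select(1,2) replace("")): buf='CS' cursor=1
After op 2 (right): buf='CS' cursor=2
After op 3 (insert('X')): buf='CSX' cursor=3
After op 4 (delete): buf='CSX' cursor=3
After op 5 (right): buf='CSX' cursor=3
After op 6 (insert('I')): buf='CSXI' cursor=4
After op 7 (backspace): buf='CSX' cursor=3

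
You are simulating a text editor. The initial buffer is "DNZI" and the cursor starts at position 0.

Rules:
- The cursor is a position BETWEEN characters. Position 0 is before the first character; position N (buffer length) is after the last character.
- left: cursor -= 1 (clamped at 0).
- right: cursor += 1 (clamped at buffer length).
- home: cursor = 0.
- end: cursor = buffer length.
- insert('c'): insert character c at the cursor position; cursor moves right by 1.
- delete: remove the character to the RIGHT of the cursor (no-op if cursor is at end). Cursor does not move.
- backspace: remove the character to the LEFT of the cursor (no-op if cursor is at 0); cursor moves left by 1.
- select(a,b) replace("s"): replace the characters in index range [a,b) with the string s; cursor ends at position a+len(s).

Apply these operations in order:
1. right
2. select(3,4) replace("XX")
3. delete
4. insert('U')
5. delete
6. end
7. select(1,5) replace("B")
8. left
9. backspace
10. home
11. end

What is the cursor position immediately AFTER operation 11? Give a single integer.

Answer: 2

Derivation:
After op 1 (right): buf='DNZI' cursor=1
After op 2 (select(3,4) replace("XX")): buf='DNZXX' cursor=5
After op 3 (delete): buf='DNZXX' cursor=5
After op 4 (insert('U')): buf='DNZXXU' cursor=6
After op 5 (delete): buf='DNZXXU' cursor=6
After op 6 (end): buf='DNZXXU' cursor=6
After op 7 (select(1,5) replace("B")): buf='DBU' cursor=2
After op 8 (left): buf='DBU' cursor=1
After op 9 (backspace): buf='BU' cursor=0
After op 10 (home): buf='BU' cursor=0
After op 11 (end): buf='BU' cursor=2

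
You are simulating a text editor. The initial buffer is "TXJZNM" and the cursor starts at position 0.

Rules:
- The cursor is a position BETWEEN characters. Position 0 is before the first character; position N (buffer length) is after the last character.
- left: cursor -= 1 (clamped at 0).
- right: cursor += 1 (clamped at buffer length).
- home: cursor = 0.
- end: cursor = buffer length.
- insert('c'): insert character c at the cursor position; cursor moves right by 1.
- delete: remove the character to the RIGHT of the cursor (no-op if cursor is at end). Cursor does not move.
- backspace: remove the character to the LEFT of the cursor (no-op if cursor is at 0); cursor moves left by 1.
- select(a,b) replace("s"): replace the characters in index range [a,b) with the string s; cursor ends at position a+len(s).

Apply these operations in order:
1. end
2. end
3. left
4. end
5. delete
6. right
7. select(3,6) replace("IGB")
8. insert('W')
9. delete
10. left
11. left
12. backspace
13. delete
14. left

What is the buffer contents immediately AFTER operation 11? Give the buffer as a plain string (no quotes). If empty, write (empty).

After op 1 (end): buf='TXJZNM' cursor=6
After op 2 (end): buf='TXJZNM' cursor=6
After op 3 (left): buf='TXJZNM' cursor=5
After op 4 (end): buf='TXJZNM' cursor=6
After op 5 (delete): buf='TXJZNM' cursor=6
After op 6 (right): buf='TXJZNM' cursor=6
After op 7 (select(3,6) replace("IGB")): buf='TXJIGB' cursor=6
After op 8 (insert('W')): buf='TXJIGBW' cursor=7
After op 9 (delete): buf='TXJIGBW' cursor=7
After op 10 (left): buf='TXJIGBW' cursor=6
After op 11 (left): buf='TXJIGBW' cursor=5

Answer: TXJIGBW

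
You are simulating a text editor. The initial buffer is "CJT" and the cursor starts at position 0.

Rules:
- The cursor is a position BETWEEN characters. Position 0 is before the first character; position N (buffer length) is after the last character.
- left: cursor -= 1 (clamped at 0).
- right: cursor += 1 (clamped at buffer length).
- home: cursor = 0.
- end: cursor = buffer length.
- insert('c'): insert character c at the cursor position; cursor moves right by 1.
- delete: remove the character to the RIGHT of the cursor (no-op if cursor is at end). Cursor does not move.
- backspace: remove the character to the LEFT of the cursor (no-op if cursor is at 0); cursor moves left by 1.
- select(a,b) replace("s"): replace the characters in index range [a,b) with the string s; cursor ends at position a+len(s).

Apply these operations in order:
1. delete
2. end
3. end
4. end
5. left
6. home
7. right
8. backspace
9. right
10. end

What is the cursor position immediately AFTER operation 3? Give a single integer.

After op 1 (delete): buf='JT' cursor=0
After op 2 (end): buf='JT' cursor=2
After op 3 (end): buf='JT' cursor=2

Answer: 2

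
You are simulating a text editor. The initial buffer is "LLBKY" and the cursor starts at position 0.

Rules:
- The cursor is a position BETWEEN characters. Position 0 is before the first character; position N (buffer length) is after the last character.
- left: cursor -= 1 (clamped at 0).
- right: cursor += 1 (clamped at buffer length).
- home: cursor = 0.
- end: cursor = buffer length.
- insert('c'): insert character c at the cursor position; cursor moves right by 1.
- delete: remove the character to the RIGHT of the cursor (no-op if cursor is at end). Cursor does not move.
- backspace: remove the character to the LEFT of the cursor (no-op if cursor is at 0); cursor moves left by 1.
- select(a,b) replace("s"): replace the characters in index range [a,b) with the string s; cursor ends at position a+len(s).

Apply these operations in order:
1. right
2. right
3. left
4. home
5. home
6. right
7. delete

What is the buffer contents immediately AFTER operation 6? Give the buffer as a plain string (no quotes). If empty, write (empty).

After op 1 (right): buf='LLBKY' cursor=1
After op 2 (right): buf='LLBKY' cursor=2
After op 3 (left): buf='LLBKY' cursor=1
After op 4 (home): buf='LLBKY' cursor=0
After op 5 (home): buf='LLBKY' cursor=0
After op 6 (right): buf='LLBKY' cursor=1

Answer: LLBKY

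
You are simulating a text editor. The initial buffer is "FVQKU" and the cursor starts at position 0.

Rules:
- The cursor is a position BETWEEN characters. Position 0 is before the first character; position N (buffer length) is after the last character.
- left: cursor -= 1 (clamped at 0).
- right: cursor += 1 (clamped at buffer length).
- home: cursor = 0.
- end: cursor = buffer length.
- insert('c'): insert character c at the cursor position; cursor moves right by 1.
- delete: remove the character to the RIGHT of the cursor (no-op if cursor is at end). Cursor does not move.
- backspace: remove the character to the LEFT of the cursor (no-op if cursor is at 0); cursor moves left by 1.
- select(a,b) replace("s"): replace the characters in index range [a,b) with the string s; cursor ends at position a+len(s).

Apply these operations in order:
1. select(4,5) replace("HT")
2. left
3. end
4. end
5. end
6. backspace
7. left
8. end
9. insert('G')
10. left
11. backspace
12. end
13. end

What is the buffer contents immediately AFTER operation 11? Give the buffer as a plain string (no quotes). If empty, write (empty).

Answer: FVQKG

Derivation:
After op 1 (select(4,5) replace("HT")): buf='FVQKHT' cursor=6
After op 2 (left): buf='FVQKHT' cursor=5
After op 3 (end): buf='FVQKHT' cursor=6
After op 4 (end): buf='FVQKHT' cursor=6
After op 5 (end): buf='FVQKHT' cursor=6
After op 6 (backspace): buf='FVQKH' cursor=5
After op 7 (left): buf='FVQKH' cursor=4
After op 8 (end): buf='FVQKH' cursor=5
After op 9 (insert('G')): buf='FVQKHG' cursor=6
After op 10 (left): buf='FVQKHG' cursor=5
After op 11 (backspace): buf='FVQKG' cursor=4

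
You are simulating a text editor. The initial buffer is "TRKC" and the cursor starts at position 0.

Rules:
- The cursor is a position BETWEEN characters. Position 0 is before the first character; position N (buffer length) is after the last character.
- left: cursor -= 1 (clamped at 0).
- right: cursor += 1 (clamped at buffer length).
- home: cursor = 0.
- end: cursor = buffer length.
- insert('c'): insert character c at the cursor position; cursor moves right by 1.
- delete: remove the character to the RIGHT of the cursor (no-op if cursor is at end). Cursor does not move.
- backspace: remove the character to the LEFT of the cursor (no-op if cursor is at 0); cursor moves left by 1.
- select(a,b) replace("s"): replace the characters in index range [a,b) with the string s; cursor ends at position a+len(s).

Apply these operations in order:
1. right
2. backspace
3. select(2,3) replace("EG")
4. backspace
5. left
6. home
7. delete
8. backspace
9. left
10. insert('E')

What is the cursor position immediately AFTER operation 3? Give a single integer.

After op 1 (right): buf='TRKC' cursor=1
After op 2 (backspace): buf='RKC' cursor=0
After op 3 (select(2,3) replace("EG")): buf='RKEG' cursor=4

Answer: 4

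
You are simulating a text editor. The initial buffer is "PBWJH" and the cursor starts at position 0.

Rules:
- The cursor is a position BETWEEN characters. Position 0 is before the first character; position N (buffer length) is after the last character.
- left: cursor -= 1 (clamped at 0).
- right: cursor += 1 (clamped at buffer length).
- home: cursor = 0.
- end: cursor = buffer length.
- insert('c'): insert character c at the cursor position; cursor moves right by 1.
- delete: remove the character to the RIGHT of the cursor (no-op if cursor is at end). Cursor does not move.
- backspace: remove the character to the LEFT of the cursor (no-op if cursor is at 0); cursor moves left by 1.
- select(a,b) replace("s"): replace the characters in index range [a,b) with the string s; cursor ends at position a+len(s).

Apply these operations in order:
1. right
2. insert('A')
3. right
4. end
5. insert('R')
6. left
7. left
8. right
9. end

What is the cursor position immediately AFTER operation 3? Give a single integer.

Answer: 3

Derivation:
After op 1 (right): buf='PBWJH' cursor=1
After op 2 (insert('A')): buf='PABWJH' cursor=2
After op 3 (right): buf='PABWJH' cursor=3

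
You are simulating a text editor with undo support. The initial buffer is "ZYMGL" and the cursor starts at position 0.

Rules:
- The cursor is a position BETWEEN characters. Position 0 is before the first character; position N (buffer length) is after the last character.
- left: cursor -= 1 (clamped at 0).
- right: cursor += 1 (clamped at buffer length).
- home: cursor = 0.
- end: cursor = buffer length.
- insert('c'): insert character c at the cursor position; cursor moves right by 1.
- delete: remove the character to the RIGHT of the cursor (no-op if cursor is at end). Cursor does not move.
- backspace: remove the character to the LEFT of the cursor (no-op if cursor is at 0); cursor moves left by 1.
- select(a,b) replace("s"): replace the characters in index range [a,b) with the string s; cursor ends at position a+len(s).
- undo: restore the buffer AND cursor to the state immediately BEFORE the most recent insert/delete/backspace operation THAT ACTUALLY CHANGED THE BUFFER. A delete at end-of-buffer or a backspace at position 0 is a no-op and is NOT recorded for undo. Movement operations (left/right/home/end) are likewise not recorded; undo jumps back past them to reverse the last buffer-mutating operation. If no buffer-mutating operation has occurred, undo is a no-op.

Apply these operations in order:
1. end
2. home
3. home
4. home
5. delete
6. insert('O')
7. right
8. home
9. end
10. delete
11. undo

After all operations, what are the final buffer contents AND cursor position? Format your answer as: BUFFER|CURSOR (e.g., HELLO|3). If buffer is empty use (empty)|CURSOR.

Answer: YMGL|0

Derivation:
After op 1 (end): buf='ZYMGL' cursor=5
After op 2 (home): buf='ZYMGL' cursor=0
After op 3 (home): buf='ZYMGL' cursor=0
After op 4 (home): buf='ZYMGL' cursor=0
After op 5 (delete): buf='YMGL' cursor=0
After op 6 (insert('O')): buf='OYMGL' cursor=1
After op 7 (right): buf='OYMGL' cursor=2
After op 8 (home): buf='OYMGL' cursor=0
After op 9 (end): buf='OYMGL' cursor=5
After op 10 (delete): buf='OYMGL' cursor=5
After op 11 (undo): buf='YMGL' cursor=0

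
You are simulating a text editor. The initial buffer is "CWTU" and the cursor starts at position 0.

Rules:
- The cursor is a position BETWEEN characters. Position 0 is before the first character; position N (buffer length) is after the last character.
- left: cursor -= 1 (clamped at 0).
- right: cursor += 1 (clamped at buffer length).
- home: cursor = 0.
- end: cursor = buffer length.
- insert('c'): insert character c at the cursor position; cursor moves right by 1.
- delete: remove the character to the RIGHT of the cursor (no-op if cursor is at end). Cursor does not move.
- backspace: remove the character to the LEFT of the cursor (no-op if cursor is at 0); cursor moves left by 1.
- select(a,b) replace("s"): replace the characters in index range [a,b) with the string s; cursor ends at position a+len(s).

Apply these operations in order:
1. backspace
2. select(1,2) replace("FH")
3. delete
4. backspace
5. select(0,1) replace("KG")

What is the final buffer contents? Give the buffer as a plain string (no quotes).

Answer: KGFU

Derivation:
After op 1 (backspace): buf='CWTU' cursor=0
After op 2 (select(1,2) replace("FH")): buf='CFHTU' cursor=3
After op 3 (delete): buf='CFHU' cursor=3
After op 4 (backspace): buf='CFU' cursor=2
After op 5 (select(0,1) replace("KG")): buf='KGFU' cursor=2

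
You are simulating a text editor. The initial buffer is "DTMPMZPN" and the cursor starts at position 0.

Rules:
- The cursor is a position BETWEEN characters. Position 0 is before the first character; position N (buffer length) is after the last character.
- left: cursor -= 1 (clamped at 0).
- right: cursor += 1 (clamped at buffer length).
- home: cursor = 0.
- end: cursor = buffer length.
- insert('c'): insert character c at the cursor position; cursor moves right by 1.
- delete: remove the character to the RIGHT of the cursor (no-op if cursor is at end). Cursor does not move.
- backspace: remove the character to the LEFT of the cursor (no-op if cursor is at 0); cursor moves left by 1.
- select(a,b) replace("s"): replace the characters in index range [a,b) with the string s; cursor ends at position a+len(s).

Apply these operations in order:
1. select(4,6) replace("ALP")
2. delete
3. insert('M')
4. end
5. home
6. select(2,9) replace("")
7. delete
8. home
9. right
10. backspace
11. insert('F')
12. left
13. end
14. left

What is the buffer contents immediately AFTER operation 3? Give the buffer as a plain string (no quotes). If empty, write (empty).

After op 1 (select(4,6) replace("ALP")): buf='DTMPALPPN' cursor=7
After op 2 (delete): buf='DTMPALPN' cursor=7
After op 3 (insert('M')): buf='DTMPALPMN' cursor=8

Answer: DTMPALPMN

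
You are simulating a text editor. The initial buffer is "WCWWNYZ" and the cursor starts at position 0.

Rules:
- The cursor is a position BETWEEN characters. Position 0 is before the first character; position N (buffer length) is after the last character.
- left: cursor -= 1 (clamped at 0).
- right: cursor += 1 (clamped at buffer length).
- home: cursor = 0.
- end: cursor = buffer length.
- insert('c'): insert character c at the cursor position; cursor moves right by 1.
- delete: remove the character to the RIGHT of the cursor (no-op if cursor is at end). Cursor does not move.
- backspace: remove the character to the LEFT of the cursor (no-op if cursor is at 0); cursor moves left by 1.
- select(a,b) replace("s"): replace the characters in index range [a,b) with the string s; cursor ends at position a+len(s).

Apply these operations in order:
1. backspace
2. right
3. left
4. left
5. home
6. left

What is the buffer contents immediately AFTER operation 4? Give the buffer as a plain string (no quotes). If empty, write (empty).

After op 1 (backspace): buf='WCWWNYZ' cursor=0
After op 2 (right): buf='WCWWNYZ' cursor=1
After op 3 (left): buf='WCWWNYZ' cursor=0
After op 4 (left): buf='WCWWNYZ' cursor=0

Answer: WCWWNYZ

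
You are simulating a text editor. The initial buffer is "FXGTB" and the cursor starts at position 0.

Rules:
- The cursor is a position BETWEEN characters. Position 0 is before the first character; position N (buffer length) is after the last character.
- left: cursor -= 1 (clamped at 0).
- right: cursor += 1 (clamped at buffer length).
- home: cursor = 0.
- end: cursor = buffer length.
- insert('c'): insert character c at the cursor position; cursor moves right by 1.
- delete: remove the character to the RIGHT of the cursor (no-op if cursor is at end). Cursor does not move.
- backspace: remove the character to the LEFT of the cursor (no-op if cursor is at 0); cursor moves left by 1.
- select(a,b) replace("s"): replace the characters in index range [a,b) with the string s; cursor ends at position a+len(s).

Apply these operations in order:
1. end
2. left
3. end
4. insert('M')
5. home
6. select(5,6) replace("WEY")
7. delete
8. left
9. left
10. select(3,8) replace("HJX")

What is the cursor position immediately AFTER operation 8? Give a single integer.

Answer: 7

Derivation:
After op 1 (end): buf='FXGTB' cursor=5
After op 2 (left): buf='FXGTB' cursor=4
After op 3 (end): buf='FXGTB' cursor=5
After op 4 (insert('M')): buf='FXGTBM' cursor=6
After op 5 (home): buf='FXGTBM' cursor=0
After op 6 (select(5,6) replace("WEY")): buf='FXGTBWEY' cursor=8
After op 7 (delete): buf='FXGTBWEY' cursor=8
After op 8 (left): buf='FXGTBWEY' cursor=7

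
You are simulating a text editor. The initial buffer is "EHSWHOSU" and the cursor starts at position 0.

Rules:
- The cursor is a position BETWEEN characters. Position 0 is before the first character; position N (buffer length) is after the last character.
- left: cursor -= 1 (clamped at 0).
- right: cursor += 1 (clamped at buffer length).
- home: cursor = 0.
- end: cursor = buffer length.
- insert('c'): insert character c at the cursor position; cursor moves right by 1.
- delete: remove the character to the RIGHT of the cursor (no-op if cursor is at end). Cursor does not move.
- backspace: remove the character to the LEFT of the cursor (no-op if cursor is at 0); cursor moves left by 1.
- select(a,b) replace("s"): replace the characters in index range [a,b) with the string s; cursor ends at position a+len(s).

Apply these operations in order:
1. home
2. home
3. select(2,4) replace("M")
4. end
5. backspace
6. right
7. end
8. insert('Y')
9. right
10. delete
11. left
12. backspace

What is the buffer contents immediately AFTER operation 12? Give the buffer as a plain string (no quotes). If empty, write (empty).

Answer: EHMHOY

Derivation:
After op 1 (home): buf='EHSWHOSU' cursor=0
After op 2 (home): buf='EHSWHOSU' cursor=0
After op 3 (select(2,4) replace("M")): buf='EHMHOSU' cursor=3
After op 4 (end): buf='EHMHOSU' cursor=7
After op 5 (backspace): buf='EHMHOS' cursor=6
After op 6 (right): buf='EHMHOS' cursor=6
After op 7 (end): buf='EHMHOS' cursor=6
After op 8 (insert('Y')): buf='EHMHOSY' cursor=7
After op 9 (right): buf='EHMHOSY' cursor=7
After op 10 (delete): buf='EHMHOSY' cursor=7
After op 11 (left): buf='EHMHOSY' cursor=6
After op 12 (backspace): buf='EHMHOY' cursor=5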